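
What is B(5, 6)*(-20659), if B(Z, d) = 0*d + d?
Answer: -123954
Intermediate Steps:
B(Z, d) = d (B(Z, d) = 0 + d = d)
B(5, 6)*(-20659) = 6*(-20659) = -123954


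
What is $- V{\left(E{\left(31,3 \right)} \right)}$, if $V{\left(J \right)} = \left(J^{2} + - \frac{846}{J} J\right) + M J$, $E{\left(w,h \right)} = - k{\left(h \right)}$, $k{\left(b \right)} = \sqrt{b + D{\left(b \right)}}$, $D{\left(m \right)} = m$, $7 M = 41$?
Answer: $840 + \frac{41 \sqrt{6}}{7} \approx 854.35$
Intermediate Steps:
$M = \frac{41}{7}$ ($M = \frac{1}{7} \cdot 41 = \frac{41}{7} \approx 5.8571$)
$k{\left(b \right)} = \sqrt{2} \sqrt{b}$ ($k{\left(b \right)} = \sqrt{b + b} = \sqrt{2 b} = \sqrt{2} \sqrt{b}$)
$E{\left(w,h \right)} = - \sqrt{2} \sqrt{h}$
$V{\left(J \right)} = -846 + J^{2} + \frac{41 J}{7}$ ($V{\left(J \right)} = \left(J^{2} + - \frac{846}{J} J\right) + \frac{41 J}{7} = \left(J^{2} - 846\right) + \frac{41 J}{7} = \left(-846 + J^{2}\right) + \frac{41 J}{7} = -846 + J^{2} + \frac{41 J}{7}$)
$- V{\left(E{\left(31,3 \right)} \right)} = - (-846 + \left(- \sqrt{2} \sqrt{3}\right)^{2} + \frac{41 \left(- \sqrt{2} \sqrt{3}\right)}{7}) = - (-846 + \left(- \sqrt{6}\right)^{2} + \frac{41 \left(- \sqrt{6}\right)}{7}) = - (-846 + 6 - \frac{41 \sqrt{6}}{7}) = - (-840 - \frac{41 \sqrt{6}}{7}) = 840 + \frac{41 \sqrt{6}}{7}$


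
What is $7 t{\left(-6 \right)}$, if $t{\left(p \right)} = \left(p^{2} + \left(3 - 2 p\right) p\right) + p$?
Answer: $-420$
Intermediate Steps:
$t{\left(p \right)} = p + p^{2} + p \left(3 - 2 p\right)$ ($t{\left(p \right)} = \left(p^{2} + p \left(3 - 2 p\right)\right) + p = p + p^{2} + p \left(3 - 2 p\right)$)
$7 t{\left(-6 \right)} = 7 \left(- 6 \left(4 - -6\right)\right) = 7 \left(- 6 \left(4 + 6\right)\right) = 7 \left(\left(-6\right) 10\right) = 7 \left(-60\right) = -420$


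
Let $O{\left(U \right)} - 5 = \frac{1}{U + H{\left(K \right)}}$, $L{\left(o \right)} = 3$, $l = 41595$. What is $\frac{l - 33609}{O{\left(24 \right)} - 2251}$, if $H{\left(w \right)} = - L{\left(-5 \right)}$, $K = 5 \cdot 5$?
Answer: $- \frac{167706}{47165} \approx -3.5557$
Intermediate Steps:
$K = 25$
$H{\left(w \right)} = -3$ ($H{\left(w \right)} = \left(-1\right) 3 = -3$)
$O{\left(U \right)} = 5 + \frac{1}{-3 + U}$ ($O{\left(U \right)} = 5 + \frac{1}{U - 3} = 5 + \frac{1}{-3 + U}$)
$\frac{l - 33609}{O{\left(24 \right)} - 2251} = \frac{41595 - 33609}{\frac{-14 + 5 \cdot 24}{-3 + 24} - 2251} = \frac{7986}{\frac{-14 + 120}{21} - 2251} = \frac{7986}{\frac{1}{21} \cdot 106 - 2251} = \frac{7986}{\frac{106}{21} - 2251} = \frac{7986}{- \frac{47165}{21}} = 7986 \left(- \frac{21}{47165}\right) = - \frac{167706}{47165}$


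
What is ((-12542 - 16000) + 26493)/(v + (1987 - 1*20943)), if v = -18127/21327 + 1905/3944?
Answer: 172348946712/1594489934681 ≈ 0.10809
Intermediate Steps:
v = -30864953/84113688 (v = -18127*1/21327 + 1905*(1/3944) = -18127/21327 + 1905/3944 = -30864953/84113688 ≈ -0.36694)
((-12542 - 16000) + 26493)/(v + (1987 - 1*20943)) = ((-12542 - 16000) + 26493)/(-30864953/84113688 + (1987 - 1*20943)) = (-28542 + 26493)/(-30864953/84113688 + (1987 - 20943)) = -2049/(-30864953/84113688 - 18956) = -2049/(-1594489934681/84113688) = -2049*(-84113688/1594489934681) = 172348946712/1594489934681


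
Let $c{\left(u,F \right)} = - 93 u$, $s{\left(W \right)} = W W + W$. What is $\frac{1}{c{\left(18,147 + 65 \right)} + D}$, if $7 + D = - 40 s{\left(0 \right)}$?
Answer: $- \frac{1}{1681} \approx -0.00059488$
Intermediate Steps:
$s{\left(W \right)} = W + W^{2}$ ($s{\left(W \right)} = W^{2} + W = W + W^{2}$)
$D = -7$ ($D = -7 - 40 \cdot 0 \left(1 + 0\right) = -7 - 40 \cdot 0 \cdot 1 = -7 - 0 = -7 + 0 = -7$)
$\frac{1}{c{\left(18,147 + 65 \right)} + D} = \frac{1}{\left(-93\right) 18 - 7} = \frac{1}{-1674 - 7} = \frac{1}{-1681} = - \frac{1}{1681}$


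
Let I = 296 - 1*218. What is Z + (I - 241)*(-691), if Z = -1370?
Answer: 111263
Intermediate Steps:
I = 78 (I = 296 - 218 = 78)
Z + (I - 241)*(-691) = -1370 + (78 - 241)*(-691) = -1370 - 163*(-691) = -1370 + 112633 = 111263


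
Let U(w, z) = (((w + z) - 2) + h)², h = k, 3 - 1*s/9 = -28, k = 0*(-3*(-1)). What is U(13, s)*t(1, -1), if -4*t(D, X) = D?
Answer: -21025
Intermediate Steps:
t(D, X) = -D/4
k = 0 (k = 0*3 = 0)
s = 279 (s = 27 - 9*(-28) = 27 + 252 = 279)
h = 0
U(w, z) = (-2 + w + z)² (U(w, z) = (((w + z) - 2) + 0)² = ((-2 + w + z) + 0)² = (-2 + w + z)²)
U(13, s)*t(1, -1) = (-2 + 13 + 279)²*(-¼*1) = 290²*(-¼) = 84100*(-¼) = -21025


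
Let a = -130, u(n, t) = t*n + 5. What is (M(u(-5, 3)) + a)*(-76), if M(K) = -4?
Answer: 10184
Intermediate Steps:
u(n, t) = 5 + n*t (u(n, t) = n*t + 5 = 5 + n*t)
(M(u(-5, 3)) + a)*(-76) = (-4 - 130)*(-76) = -134*(-76) = 10184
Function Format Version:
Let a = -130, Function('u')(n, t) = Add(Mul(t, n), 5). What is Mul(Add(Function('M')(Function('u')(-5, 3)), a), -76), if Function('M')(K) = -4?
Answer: 10184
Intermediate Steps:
Function('u')(n, t) = Add(5, Mul(n, t)) (Function('u')(n, t) = Add(Mul(n, t), 5) = Add(5, Mul(n, t)))
Mul(Add(Function('M')(Function('u')(-5, 3)), a), -76) = Mul(Add(-4, -130), -76) = Mul(-134, -76) = 10184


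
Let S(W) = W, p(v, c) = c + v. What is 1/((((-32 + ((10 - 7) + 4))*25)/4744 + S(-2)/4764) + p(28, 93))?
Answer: 5650104/682915837 ≈ 0.0082735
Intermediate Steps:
1/((((-32 + ((10 - 7) + 4))*25)/4744 + S(-2)/4764) + p(28, 93)) = 1/((((-32 + ((10 - 7) + 4))*25)/4744 - 2/4764) + (93 + 28)) = 1/((((-32 + (3 + 4))*25)*(1/4744) - 2*1/4764) + 121) = 1/((((-32 + 7)*25)*(1/4744) - 1/2382) + 121) = 1/((-25*25*(1/4744) - 1/2382) + 121) = 1/((-625*1/4744 - 1/2382) + 121) = 1/((-625/4744 - 1/2382) + 121) = 1/(-746747/5650104 + 121) = 1/(682915837/5650104) = 5650104/682915837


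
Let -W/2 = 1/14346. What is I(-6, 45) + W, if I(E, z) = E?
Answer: -43039/7173 ≈ -6.0001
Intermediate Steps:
W = -1/7173 (W = -2/14346 = -2*1/14346 = -1/7173 ≈ -0.00013941)
I(-6, 45) + W = -6 - 1/7173 = -43039/7173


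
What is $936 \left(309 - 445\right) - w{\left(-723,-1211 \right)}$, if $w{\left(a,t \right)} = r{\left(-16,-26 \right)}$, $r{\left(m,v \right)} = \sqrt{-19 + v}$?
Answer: $-127296 - 3 i \sqrt{5} \approx -1.273 \cdot 10^{5} - 6.7082 i$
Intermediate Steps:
$w{\left(a,t \right)} = 3 i \sqrt{5}$ ($w{\left(a,t \right)} = \sqrt{-19 - 26} = \sqrt{-45} = 3 i \sqrt{5}$)
$936 \left(309 - 445\right) - w{\left(-723,-1211 \right)} = 936 \left(309 - 445\right) - 3 i \sqrt{5} = 936 \left(-136\right) - 3 i \sqrt{5} = -127296 - 3 i \sqrt{5}$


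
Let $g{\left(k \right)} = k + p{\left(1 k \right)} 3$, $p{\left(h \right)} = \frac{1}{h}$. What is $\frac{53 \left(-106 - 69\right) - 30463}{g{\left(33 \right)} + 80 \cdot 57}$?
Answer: $- \frac{218559}{25262} \approx -8.6517$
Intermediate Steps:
$g{\left(k \right)} = k + \frac{3}{k}$ ($g{\left(k \right)} = k + \frac{1}{1 k} 3 = k + \frac{1}{k} 3 = k + \frac{3}{k}$)
$\frac{53 \left(-106 - 69\right) - 30463}{g{\left(33 \right)} + 80 \cdot 57} = \frac{53 \left(-106 - 69\right) - 30463}{\left(33 + \frac{3}{33}\right) + 80 \cdot 57} = \frac{53 \left(-175\right) - 30463}{\left(33 + 3 \cdot \frac{1}{33}\right) + 4560} = \frac{-9275 - 30463}{\left(33 + \frac{1}{11}\right) + 4560} = - \frac{39738}{\frac{364}{11} + 4560} = - \frac{39738}{\frac{50524}{11}} = \left(-39738\right) \frac{11}{50524} = - \frac{218559}{25262}$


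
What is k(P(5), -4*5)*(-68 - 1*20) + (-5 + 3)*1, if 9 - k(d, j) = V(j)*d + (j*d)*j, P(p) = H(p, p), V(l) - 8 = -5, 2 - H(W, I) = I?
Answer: -107186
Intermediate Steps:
H(W, I) = 2 - I
V(l) = 3 (V(l) = 8 - 5 = 3)
P(p) = 2 - p
k(d, j) = 9 - 3*d - d*j**2 (k(d, j) = 9 - (3*d + (j*d)*j) = 9 - (3*d + (d*j)*j) = 9 - (3*d + d*j**2) = 9 + (-3*d - d*j**2) = 9 - 3*d - d*j**2)
k(P(5), -4*5)*(-68 - 1*20) + (-5 + 3)*1 = (9 - 3*(2 - 1*5) - (2 - 1*5)*(-4*5)**2)*(-68 - 1*20) + (-5 + 3)*1 = (9 - 3*(2 - 5) - 1*(2 - 5)*(-20)**2)*(-68 - 20) - 2*1 = (9 - 3*(-3) - 1*(-3)*400)*(-88) - 2 = (9 + 9 + 1200)*(-88) - 2 = 1218*(-88) - 2 = -107184 - 2 = -107186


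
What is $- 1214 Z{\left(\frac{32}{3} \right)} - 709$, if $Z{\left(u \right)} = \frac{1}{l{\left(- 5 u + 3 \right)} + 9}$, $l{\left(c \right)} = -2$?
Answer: $- \frac{6177}{7} \approx -882.43$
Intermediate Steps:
$Z{\left(u \right)} = \frac{1}{7}$ ($Z{\left(u \right)} = \frac{1}{-2 + 9} = \frac{1}{7}$)
$- 1214 Z{\left(\frac{32}{3} \right)} - 709 = \left(-1214\right) \frac{1}{7} - 709 = - \frac{1214}{7} - 709 = - \frac{6177}{7}$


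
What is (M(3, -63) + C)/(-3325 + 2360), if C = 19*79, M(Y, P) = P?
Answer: -1438/965 ≈ -1.4902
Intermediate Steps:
C = 1501
(M(3, -63) + C)/(-3325 + 2360) = (-63 + 1501)/(-3325 + 2360) = 1438/(-965) = 1438*(-1/965) = -1438/965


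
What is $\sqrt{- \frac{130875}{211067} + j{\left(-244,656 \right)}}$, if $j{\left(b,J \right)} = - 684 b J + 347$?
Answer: $\frac{\sqrt{4877438658027536522}}{211067} \approx 10463.0$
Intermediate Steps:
$j{\left(b,J \right)} = 347 - 684 J b$ ($j{\left(b,J \right)} = - 684 J b + 347 = 347 - 684 J b$)
$\sqrt{- \frac{130875}{211067} + j{\left(-244,656 \right)}} = \sqrt{- \frac{130875}{211067} - \left(-347 + 448704 \left(-244\right)\right)} = \sqrt{\left(-130875\right) \frac{1}{211067} + \left(347 + 109483776\right)} = \sqrt{- \frac{130875}{211067} + 109484123} = \sqrt{\frac{23108485258366}{211067}} = \frac{\sqrt{4877438658027536522}}{211067}$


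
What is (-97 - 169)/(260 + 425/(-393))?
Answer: -104538/101755 ≈ -1.0273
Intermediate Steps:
(-97 - 169)/(260 + 425/(-393)) = -266/(260 + 425*(-1/393)) = -266/(260 - 425/393) = -266/101755/393 = -266*393/101755 = -104538/101755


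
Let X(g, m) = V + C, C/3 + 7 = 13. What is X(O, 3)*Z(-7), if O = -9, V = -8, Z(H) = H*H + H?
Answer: 420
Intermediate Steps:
Z(H) = H + H**2 (Z(H) = H**2 + H = H + H**2)
C = 18 (C = -21 + 3*13 = -21 + 39 = 18)
X(g, m) = 10 (X(g, m) = -8 + 18 = 10)
X(O, 3)*Z(-7) = 10*(-7*(1 - 7)) = 10*(-7*(-6)) = 10*42 = 420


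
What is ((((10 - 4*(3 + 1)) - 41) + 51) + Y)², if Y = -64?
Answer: 3600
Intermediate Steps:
((((10 - 4*(3 + 1)) - 41) + 51) + Y)² = ((((10 - 4*(3 + 1)) - 41) + 51) - 64)² = ((((10 - 4*4) - 41) + 51) - 64)² = ((((10 - 1*16) - 41) + 51) - 64)² = ((((10 - 16) - 41) + 51) - 64)² = (((-6 - 41) + 51) - 64)² = ((-47 + 51) - 64)² = (4 - 64)² = (-60)² = 3600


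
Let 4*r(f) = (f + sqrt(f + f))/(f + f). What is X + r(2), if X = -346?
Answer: -1383/4 ≈ -345.75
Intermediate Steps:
r(f) = (f + sqrt(2)*sqrt(f))/(8*f) (r(f) = ((f + sqrt(f + f))/(f + f))/4 = ((f + sqrt(2*f))/((2*f)))/4 = ((f + sqrt(2)*sqrt(f))*(1/(2*f)))/4 = ((f + sqrt(2)*sqrt(f))/(2*f))/4 = (f + sqrt(2)*sqrt(f))/(8*f))
X + r(2) = -346 + (1/8 + sqrt(2)/(8*sqrt(2))) = -346 + (1/8 + sqrt(2)*(sqrt(2)/2)/8) = -346 + (1/8 + 1/8) = -346 + 1/4 = -1383/4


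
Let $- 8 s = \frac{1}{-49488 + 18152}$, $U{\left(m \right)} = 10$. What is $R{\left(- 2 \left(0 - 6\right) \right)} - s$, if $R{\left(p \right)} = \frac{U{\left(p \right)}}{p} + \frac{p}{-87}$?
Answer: $\frac{15166537}{21809856} \approx 0.6954$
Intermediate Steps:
$s = \frac{1}{250688}$ ($s = - \frac{1}{8 \left(-49488 + 18152\right)} = - \frac{1}{8 \left(-31336\right)} = \left(- \frac{1}{8}\right) \left(- \frac{1}{31336}\right) = \frac{1}{250688} \approx 3.989 \cdot 10^{-6}$)
$R{\left(p \right)} = \frac{10}{p} - \frac{p}{87}$ ($R{\left(p \right)} = \frac{10}{p} + \frac{p}{-87} = \frac{10}{p} + p \left(- \frac{1}{87}\right) = \frac{10}{p} - \frac{p}{87}$)
$R{\left(- 2 \left(0 - 6\right) \right)} - s = \left(\frac{10}{\left(-2\right) \left(0 - 6\right)} - \frac{\left(-2\right) \left(0 - 6\right)}{87}\right) - \frac{1}{250688} = \left(\frac{10}{\left(-2\right) \left(-6\right)} - \frac{\left(-2\right) \left(-6\right)}{87}\right) - \frac{1}{250688} = \left(\frac{10}{12} - \frac{4}{29}\right) - \frac{1}{250688} = \left(10 \cdot \frac{1}{12} - \frac{4}{29}\right) - \frac{1}{250688} = \left(\frac{5}{6} - \frac{4}{29}\right) - \frac{1}{250688} = \frac{121}{174} - \frac{1}{250688} = \frac{15166537}{21809856}$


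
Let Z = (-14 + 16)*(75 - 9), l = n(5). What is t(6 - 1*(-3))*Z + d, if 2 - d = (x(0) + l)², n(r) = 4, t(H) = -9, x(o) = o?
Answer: -1202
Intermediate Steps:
l = 4
d = -14 (d = 2 - (0 + 4)² = 2 - 1*4² = 2 - 1*16 = 2 - 16 = -14)
Z = 132 (Z = 2*66 = 132)
t(6 - 1*(-3))*Z + d = -9*132 - 14 = -1188 - 14 = -1202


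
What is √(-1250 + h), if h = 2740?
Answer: √1490 ≈ 38.601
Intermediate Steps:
√(-1250 + h) = √(-1250 + 2740) = √1490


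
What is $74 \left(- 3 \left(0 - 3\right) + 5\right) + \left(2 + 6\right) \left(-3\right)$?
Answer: $1012$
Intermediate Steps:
$74 \left(- 3 \left(0 - 3\right) + 5\right) + \left(2 + 6\right) \left(-3\right) = 74 \left(\left(-3\right) \left(-3\right) + 5\right) + 8 \left(-3\right) = 74 \left(9 + 5\right) - 24 = 74 \cdot 14 - 24 = 1036 - 24 = 1012$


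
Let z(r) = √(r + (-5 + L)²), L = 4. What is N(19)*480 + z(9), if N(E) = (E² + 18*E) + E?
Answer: 346560 + √10 ≈ 3.4656e+5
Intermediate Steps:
N(E) = E² + 19*E
z(r) = √(1 + r) (z(r) = √(r + (-5 + 4)²) = √(r + (-1)²) = √(r + 1) = √(1 + r))
N(19)*480 + z(9) = (19*(19 + 19))*480 + √(1 + 9) = (19*38)*480 + √10 = 722*480 + √10 = 346560 + √10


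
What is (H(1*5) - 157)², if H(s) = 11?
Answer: 21316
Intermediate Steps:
(H(1*5) - 157)² = (11 - 157)² = (-146)² = 21316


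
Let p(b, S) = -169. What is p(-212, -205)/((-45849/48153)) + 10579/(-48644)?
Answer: 131790959779/743426252 ≈ 177.28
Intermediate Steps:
p(-212, -205)/((-45849/48153)) + 10579/(-48644) = -169/((-45849/48153)) + 10579/(-48644) = -169/((-45849*1/48153)) + 10579*(-1/48644) = -169/(-15283/16051) - 10579/48644 = -169*(-16051/15283) - 10579/48644 = 2712619/15283 - 10579/48644 = 131790959779/743426252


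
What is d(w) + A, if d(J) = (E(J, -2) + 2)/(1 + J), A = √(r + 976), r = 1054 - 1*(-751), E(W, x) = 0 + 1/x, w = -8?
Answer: -3/14 + 3*√309 ≈ 52.521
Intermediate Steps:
E(W, x) = 1/x (E(W, x) = 0 + 1/x = 1/x)
r = 1805 (r = 1054 + 751 = 1805)
A = 3*√309 (A = √(1805 + 976) = √2781 = 3*√309 ≈ 52.735)
d(J) = 3/(2*(1 + J)) (d(J) = (1/(-2) + 2)/(1 + J) = (-½ + 2)/(1 + J) = 3/(2*(1 + J)))
d(w) + A = 3/(2*(1 - 8)) + 3*√309 = (3/2)/(-7) + 3*√309 = (3/2)*(-⅐) + 3*√309 = -3/14 + 3*√309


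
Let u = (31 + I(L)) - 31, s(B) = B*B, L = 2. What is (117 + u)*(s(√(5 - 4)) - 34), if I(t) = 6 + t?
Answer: -4125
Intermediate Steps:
s(B) = B²
u = 8 (u = (31 + (6 + 2)) - 31 = (31 + 8) - 31 = 39 - 31 = 8)
(117 + u)*(s(√(5 - 4)) - 34) = (117 + 8)*((√(5 - 4))² - 34) = 125*((√1)² - 34) = 125*(1² - 34) = 125*(1 - 34) = 125*(-33) = -4125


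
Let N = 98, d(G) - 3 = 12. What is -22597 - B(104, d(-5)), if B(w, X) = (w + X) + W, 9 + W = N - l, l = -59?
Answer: -22864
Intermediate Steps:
d(G) = 15 (d(G) = 3 + 12 = 15)
W = 148 (W = -9 + (98 - 1*(-59)) = -9 + (98 + 59) = -9 + 157 = 148)
B(w, X) = 148 + X + w (B(w, X) = (w + X) + 148 = (X + w) + 148 = 148 + X + w)
-22597 - B(104, d(-5)) = -22597 - (148 + 15 + 104) = -22597 - 1*267 = -22597 - 267 = -22864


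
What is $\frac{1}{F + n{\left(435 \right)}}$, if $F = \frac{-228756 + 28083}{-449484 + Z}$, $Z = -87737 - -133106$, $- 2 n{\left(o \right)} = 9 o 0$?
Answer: $\frac{134705}{66891} \approx 2.0138$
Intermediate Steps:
$n{\left(o \right)} = 0$ ($n{\left(o \right)} = - \frac{9 o 0}{2} = \left(- \frac{1}{2}\right) 0 = 0$)
$Z = 45369$ ($Z = -87737 + 133106 = 45369$)
$F = \frac{66891}{134705}$ ($F = \frac{-228756 + 28083}{-449484 + 45369} = - \frac{200673}{-404115} = \left(-200673\right) \left(- \frac{1}{404115}\right) = \frac{66891}{134705} \approx 0.49657$)
$\frac{1}{F + n{\left(435 \right)}} = \frac{1}{\frac{66891}{134705} + 0} = \frac{1}{\frac{66891}{134705}} = \frac{134705}{66891}$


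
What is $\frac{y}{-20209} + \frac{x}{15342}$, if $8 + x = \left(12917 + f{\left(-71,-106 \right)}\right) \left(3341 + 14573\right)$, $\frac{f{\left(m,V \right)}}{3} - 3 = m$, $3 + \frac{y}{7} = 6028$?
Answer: $\frac{109565815048}{7382059} \approx 14842.0$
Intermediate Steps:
$y = 42175$ ($y = -21 + 7 \cdot 6028 = -21 + 42196 = 42175$)
$f{\left(m,V \right)} = 9 + 3 m$
$x = 227740674$ ($x = -8 + \left(12917 + \left(9 + 3 \left(-71\right)\right)\right) \left(3341 + 14573\right) = -8 + \left(12917 + \left(9 - 213\right)\right) 17914 = -8 + \left(12917 - 204\right) 17914 = -8 + 12713 \cdot 17914 = -8 + 227740682 = 227740674$)
$\frac{y}{-20209} + \frac{x}{15342} = \frac{42175}{-20209} + \frac{227740674}{15342} = 42175 \left(- \frac{1}{20209}\right) + 227740674 \cdot \frac{1}{15342} = - \frac{6025}{2887} + \frac{37956779}{2557} = \frac{109565815048}{7382059}$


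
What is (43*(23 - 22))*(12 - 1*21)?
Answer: -387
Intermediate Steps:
(43*(23 - 22))*(12 - 1*21) = (43*1)*(12 - 21) = 43*(-9) = -387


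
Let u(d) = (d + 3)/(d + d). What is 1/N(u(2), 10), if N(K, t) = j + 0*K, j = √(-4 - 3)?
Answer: -I*√7/7 ≈ -0.37796*I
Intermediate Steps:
j = I*√7 (j = √(-7) = I*√7 ≈ 2.6458*I)
u(d) = (3 + d)/(2*d) (u(d) = (3 + d)/((2*d)) = (3 + d)*(1/(2*d)) = (3 + d)/(2*d))
N(K, t) = I*√7 (N(K, t) = I*√7 + 0*K = I*√7 + 0 = I*√7)
1/N(u(2), 10) = 1/(I*√7) = -I*√7/7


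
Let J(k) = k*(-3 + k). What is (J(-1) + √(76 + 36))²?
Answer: 128 + 32*√7 ≈ 212.66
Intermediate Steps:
(J(-1) + √(76 + 36))² = (-(-3 - 1) + √(76 + 36))² = (-1*(-4) + √112)² = (4 + 4*√7)²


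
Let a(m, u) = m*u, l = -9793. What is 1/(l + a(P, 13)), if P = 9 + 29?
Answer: -1/9299 ≈ -0.00010754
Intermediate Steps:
P = 38
1/(l + a(P, 13)) = 1/(-9793 + 38*13) = 1/(-9793 + 494) = 1/(-9299) = -1/9299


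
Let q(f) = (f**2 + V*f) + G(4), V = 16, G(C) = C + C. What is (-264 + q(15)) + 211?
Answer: 420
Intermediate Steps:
G(C) = 2*C
q(f) = 8 + f**2 + 16*f (q(f) = (f**2 + 16*f) + 2*4 = (f**2 + 16*f) + 8 = 8 + f**2 + 16*f)
(-264 + q(15)) + 211 = (-264 + (8 + 15**2 + 16*15)) + 211 = (-264 + (8 + 225 + 240)) + 211 = (-264 + 473) + 211 = 209 + 211 = 420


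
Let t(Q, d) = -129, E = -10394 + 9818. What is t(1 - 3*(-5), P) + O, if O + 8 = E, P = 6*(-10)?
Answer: -713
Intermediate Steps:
P = -60
E = -576
O = -584 (O = -8 - 576 = -584)
t(1 - 3*(-5), P) + O = -129 - 584 = -713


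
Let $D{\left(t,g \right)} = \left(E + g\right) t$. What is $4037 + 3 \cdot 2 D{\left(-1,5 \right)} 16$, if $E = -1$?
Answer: $3653$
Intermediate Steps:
$D{\left(t,g \right)} = t \left(-1 + g\right)$ ($D{\left(t,g \right)} = \left(-1 + g\right) t = t \left(-1 + g\right)$)
$4037 + 3 \cdot 2 D{\left(-1,5 \right)} 16 = 4037 + 3 \cdot 2 \left(- (-1 + 5)\right) 16 = 4037 + 3 \cdot 2 \left(\left(-1\right) 4\right) 16 = 4037 + 3 \cdot 2 \left(-4\right) 16 = 4037 + 3 \left(-8\right) 16 = 4037 - 384 = 3653$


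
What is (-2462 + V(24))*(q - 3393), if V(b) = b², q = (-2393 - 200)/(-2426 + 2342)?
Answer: 266321117/42 ≈ 6.3410e+6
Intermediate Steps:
q = 2593/84 (q = -2593/(-84) = -2593*(-1/84) = 2593/84 ≈ 30.869)
(-2462 + V(24))*(q - 3393) = (-2462 + 24²)*(2593/84 - 3393) = (-2462 + 576)*(-282419/84) = -1886*(-282419/84) = 266321117/42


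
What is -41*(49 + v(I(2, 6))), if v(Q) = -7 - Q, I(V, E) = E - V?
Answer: -1558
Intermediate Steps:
-41*(49 + v(I(2, 6))) = -41*(49 + (-7 - (6 - 1*2))) = -41*(49 + (-7 - (6 - 2))) = -41*(49 + (-7 - 1*4)) = -41*(49 + (-7 - 4)) = -41*(49 - 11) = -41*38 = -1558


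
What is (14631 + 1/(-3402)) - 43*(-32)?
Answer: 54455813/3402 ≈ 16007.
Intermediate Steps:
(14631 + 1/(-3402)) - 43*(-32) = (14631 - 1/3402) + 1376 = 49774661/3402 + 1376 = 54455813/3402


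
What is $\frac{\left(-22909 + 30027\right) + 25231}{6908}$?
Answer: $\frac{32349}{6908} \approx 4.6828$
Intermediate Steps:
$\frac{\left(-22909 + 30027\right) + 25231}{6908} = \left(7118 + 25231\right) \frac{1}{6908} = 32349 \cdot \frac{1}{6908} = \frac{32349}{6908}$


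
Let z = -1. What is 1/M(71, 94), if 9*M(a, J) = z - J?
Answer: -9/95 ≈ -0.094737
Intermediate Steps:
M(a, J) = -⅑ - J/9 (M(a, J) = (-1 - J)/9 = -⅑ - J/9)
1/M(71, 94) = 1/(-⅑ - ⅑*94) = 1/(-⅑ - 94/9) = 1/(-95/9) = -9/95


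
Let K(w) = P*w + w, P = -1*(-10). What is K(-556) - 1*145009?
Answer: -151125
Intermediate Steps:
P = 10
K(w) = 11*w (K(w) = 10*w + w = 11*w)
K(-556) - 1*145009 = 11*(-556) - 1*145009 = -6116 - 145009 = -151125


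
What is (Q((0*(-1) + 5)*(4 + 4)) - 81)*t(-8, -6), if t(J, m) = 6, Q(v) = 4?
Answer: -462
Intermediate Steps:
(Q((0*(-1) + 5)*(4 + 4)) - 81)*t(-8, -6) = (4 - 81)*6 = -77*6 = -462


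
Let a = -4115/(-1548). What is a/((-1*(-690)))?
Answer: 823/213624 ≈ 0.0038526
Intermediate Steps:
a = 4115/1548 (a = -4115*(-1/1548) = 4115/1548 ≈ 2.6583)
a/((-1*(-690))) = 4115/(1548*((-1*(-690)))) = (4115/1548)/690 = (4115/1548)*(1/690) = 823/213624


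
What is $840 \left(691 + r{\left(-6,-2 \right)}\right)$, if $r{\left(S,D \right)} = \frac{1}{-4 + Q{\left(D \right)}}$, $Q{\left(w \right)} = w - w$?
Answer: $580230$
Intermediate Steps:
$Q{\left(w \right)} = 0$
$r{\left(S,D \right)} = - \frac{1}{4}$ ($r{\left(S,D \right)} = \frac{1}{-4 + 0} = \frac{1}{-4} = - \frac{1}{4}$)
$840 \left(691 + r{\left(-6,-2 \right)}\right) = 840 \left(691 - \frac{1}{4}\right) = 840 \cdot \frac{2763}{4} = 580230$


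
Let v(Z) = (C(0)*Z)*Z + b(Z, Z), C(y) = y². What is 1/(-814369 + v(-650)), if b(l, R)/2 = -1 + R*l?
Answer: 1/30629 ≈ 3.2649e-5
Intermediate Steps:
b(l, R) = -2 + 2*R*l (b(l, R) = 2*(-1 + R*l) = -2 + 2*R*l)
v(Z) = -2 + 2*Z² (v(Z) = (0²*Z)*Z + (-2 + 2*Z*Z) = (0*Z)*Z + (-2 + 2*Z²) = 0*Z + (-2 + 2*Z²) = 0 + (-2 + 2*Z²) = -2 + 2*Z²)
1/(-814369 + v(-650)) = 1/(-814369 + (-2 + 2*(-650)²)) = 1/(-814369 + (-2 + 2*422500)) = 1/(-814369 + (-2 + 845000)) = 1/(-814369 + 844998) = 1/30629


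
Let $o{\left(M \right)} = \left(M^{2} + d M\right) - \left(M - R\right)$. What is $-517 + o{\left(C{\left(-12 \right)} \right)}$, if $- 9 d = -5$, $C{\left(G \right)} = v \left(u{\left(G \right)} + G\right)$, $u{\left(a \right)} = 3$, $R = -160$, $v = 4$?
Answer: $635$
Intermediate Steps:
$C{\left(G \right)} = 12 + 4 G$ ($C{\left(G \right)} = 4 \left(3 + G\right) = 12 + 4 G$)
$d = \frac{5}{9}$ ($d = \left(- \frac{1}{9}\right) \left(-5\right) = \frac{5}{9} \approx 0.55556$)
$o{\left(M \right)} = -160 + M^{2} - \frac{4 M}{9}$ ($o{\left(M \right)} = \left(M^{2} + \frac{5 M}{9}\right) - \left(160 + M\right) = -160 + M^{2} - \frac{4 M}{9}$)
$-517 + o{\left(C{\left(-12 \right)} \right)} = -517 - \left(160 - \left(12 + 4 \left(-12\right)\right)^{2} + \frac{4 \left(12 + 4 \left(-12\right)\right)}{9}\right) = -517 - \left(160 - \left(12 - 48\right)^{2} + \frac{4 \left(12 - 48\right)}{9}\right) = -517 - \left(144 - 1296\right) = -517 + \left(-160 + 1296 + 16\right) = -517 + 1152 = 635$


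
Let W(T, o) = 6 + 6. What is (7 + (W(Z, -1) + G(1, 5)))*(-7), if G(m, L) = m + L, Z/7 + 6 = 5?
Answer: -175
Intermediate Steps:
Z = -7 (Z = -42 + 7*5 = -42 + 35 = -7)
W(T, o) = 12
G(m, L) = L + m
(7 + (W(Z, -1) + G(1, 5)))*(-7) = (7 + (12 + (5 + 1)))*(-7) = (7 + (12 + 6))*(-7) = (7 + 18)*(-7) = 25*(-7) = -175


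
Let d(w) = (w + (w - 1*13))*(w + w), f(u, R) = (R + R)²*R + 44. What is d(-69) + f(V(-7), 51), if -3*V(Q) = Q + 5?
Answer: 551486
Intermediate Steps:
V(Q) = -5/3 - Q/3 (V(Q) = -(Q + 5)/3 = -(5 + Q)/3 = -5/3 - Q/3)
f(u, R) = 44 + 4*R³ (f(u, R) = (2*R)²*R + 44 = (4*R²)*R + 44 = 4*R³ + 44 = 44 + 4*R³)
d(w) = 2*w*(-13 + 2*w) (d(w) = (w + (w - 13))*(2*w) = (w + (-13 + w))*(2*w) = (-13 + 2*w)*(2*w) = 2*w*(-13 + 2*w))
d(-69) + f(V(-7), 51) = 2*(-69)*(-13 + 2*(-69)) + (44 + 4*51³) = 2*(-69)*(-13 - 138) + (44 + 4*132651) = 2*(-69)*(-151) + (44 + 530604) = 20838 + 530648 = 551486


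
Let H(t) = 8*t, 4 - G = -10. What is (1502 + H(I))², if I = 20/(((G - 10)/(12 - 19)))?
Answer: 1493284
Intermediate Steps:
G = 14 (G = 4 - 1*(-10) = 4 + 10 = 14)
I = -35 (I = 20/(((14 - 10)/(12 - 19))) = 20/((4/(-7))) = 20/((4*(-⅐))) = 20/(-4/7) = 20*(-7/4) = -35)
(1502 + H(I))² = (1502 + 8*(-35))² = (1502 - 280)² = 1222² = 1493284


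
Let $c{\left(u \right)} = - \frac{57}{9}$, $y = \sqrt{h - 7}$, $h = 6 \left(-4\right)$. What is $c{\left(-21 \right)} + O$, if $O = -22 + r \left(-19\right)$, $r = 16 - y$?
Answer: $- \frac{997}{3} + 19 i \sqrt{31} \approx -332.33 + 105.79 i$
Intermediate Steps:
$h = -24$
$y = i \sqrt{31}$ ($y = \sqrt{-24 - 7} = \sqrt{-31} = i \sqrt{31} \approx 5.5678 i$)
$r = 16 - i \sqrt{31} \approx 16.0 - 5.5678 i$
$O = -326 + 19 i \sqrt{31}$ ($O = -22 + \left(16 - i \sqrt{31}\right) \left(-19\right) = -22 - \left(304 - 19 i \sqrt{31}\right) = -326 + 19 i \sqrt{31} \approx -326.0 + 105.79 i$)
$c{\left(u \right)} = - \frac{19}{3}$ ($c{\left(u \right)} = \left(-57\right) \frac{1}{9} = - \frac{19}{3}$)
$c{\left(-21 \right)} + O = - \frac{19}{3} - \left(326 - 19 i \sqrt{31}\right) = - \frac{997}{3} + 19 i \sqrt{31}$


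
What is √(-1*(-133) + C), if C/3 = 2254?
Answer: √6895 ≈ 83.036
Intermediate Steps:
C = 6762 (C = 3*2254 = 6762)
√(-1*(-133) + C) = √(-1*(-133) + 6762) = √(133 + 6762) = √6895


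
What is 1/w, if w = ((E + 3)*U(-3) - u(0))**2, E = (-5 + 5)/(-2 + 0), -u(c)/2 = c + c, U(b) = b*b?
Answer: 1/729 ≈ 0.0013717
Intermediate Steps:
U(b) = b**2
u(c) = -4*c (u(c) = -2*(c + c) = -4*c)
E = 0 (E = 0/(-2) = 0*(-1/2) = 0)
w = 729 (w = ((0 + 3)*(-3)**2 - (-4)*0)**2 = (3*9 - 1*0)**2 = (27 + 0)**2 = 27**2 = 729)
1/w = 1/729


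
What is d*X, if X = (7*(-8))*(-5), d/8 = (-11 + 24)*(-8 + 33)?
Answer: 728000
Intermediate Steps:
d = 2600 (d = 8*((-11 + 24)*(-8 + 33)) = 8*(13*25) = 8*325 = 2600)
X = 280 (X = -56*(-5) = 280)
d*X = 2600*280 = 728000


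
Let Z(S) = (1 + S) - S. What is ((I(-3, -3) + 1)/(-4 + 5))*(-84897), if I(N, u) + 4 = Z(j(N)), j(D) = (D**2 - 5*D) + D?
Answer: 169794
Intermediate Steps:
j(D) = D**2 - 4*D
Z(S) = 1
I(N, u) = -3 (I(N, u) = -4 + 1 = -3)
((I(-3, -3) + 1)/(-4 + 5))*(-84897) = ((-3 + 1)/(-4 + 5))*(-84897) = -2/1*(-84897) = -2*1*(-84897) = -2*(-84897) = 169794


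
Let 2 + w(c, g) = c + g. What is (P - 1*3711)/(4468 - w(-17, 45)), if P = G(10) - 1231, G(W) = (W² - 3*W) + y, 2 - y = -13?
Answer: -4857/4442 ≈ -1.0934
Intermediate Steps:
y = 15 (y = 2 - 1*(-13) = 2 + 13 = 15)
w(c, g) = -2 + c + g (w(c, g) = -2 + (c + g) = -2 + c + g)
G(W) = 15 + W² - 3*W (G(W) = (W² - 3*W) + 15 = 15 + W² - 3*W)
P = -1146 (P = (15 + 10² - 3*10) - 1231 = (15 + 100 - 30) - 1231 = 85 - 1231 = -1146)
(P - 1*3711)/(4468 - w(-17, 45)) = (-1146 - 1*3711)/(4468 - (-2 - 17 + 45)) = (-1146 - 3711)/(4468 - 1*26) = -4857/(4468 - 26) = -4857/4442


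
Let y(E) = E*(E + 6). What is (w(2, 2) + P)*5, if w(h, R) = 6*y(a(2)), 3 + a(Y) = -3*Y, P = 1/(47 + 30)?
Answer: 62375/77 ≈ 810.06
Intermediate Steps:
P = 1/77 ≈ 0.012987
a(Y) = -3 - 3*Y
y(E) = E*(6 + E)
w(h, R) = 162 (w(h, R) = 6*((-3 - 3*2)*(6 + (-3 - 3*2))) = 6*((-3 - 6)*(6 + (-3 - 6))) = 6*(-9*(6 - 9)) = 6*(-9*(-3)) = 6*27 = 162)
(w(2, 2) + P)*5 = (162 + 1/77)*5 = (12475/77)*5 = 62375/77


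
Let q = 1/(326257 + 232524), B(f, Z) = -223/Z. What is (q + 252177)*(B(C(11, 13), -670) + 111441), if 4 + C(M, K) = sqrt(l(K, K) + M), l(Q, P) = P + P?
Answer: 5260635472364811467/187191635 ≈ 2.8103e+10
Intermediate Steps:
l(Q, P) = 2*P
C(M, K) = -4 + sqrt(M + 2*K) (C(M, K) = -4 + sqrt(2*K + M) = -4 + sqrt(M + 2*K))
q = 1/558781 ≈ 1.7896e-6
(q + 252177)*(B(C(11, 13), -670) + 111441) = (1/558781 + 252177)*(-223/(-670) + 111441) = 140911716238*(-223*(-1/670) + 111441)/558781 = 140911716238*(223/670 + 111441)/558781 = (140911716238/558781)*(74665693/670) = 5260635472364811467/187191635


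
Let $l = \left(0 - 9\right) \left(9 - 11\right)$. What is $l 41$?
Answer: $738$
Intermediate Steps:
$l = 18$ ($l = \left(-9\right) \left(-2\right) = 18$)
$l 41 = 18 \cdot 41 = 738$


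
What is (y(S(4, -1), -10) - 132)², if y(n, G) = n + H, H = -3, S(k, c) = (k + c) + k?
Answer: 16384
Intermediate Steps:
S(k, c) = c + 2*k (S(k, c) = (c + k) + k = c + 2*k)
y(n, G) = -3 + n (y(n, G) = n - 3 = -3 + n)
(y(S(4, -1), -10) - 132)² = ((-3 + (-1 + 2*4)) - 132)² = ((-3 + (-1 + 8)) - 132)² = ((-3 + 7) - 132)² = (4 - 132)² = (-128)² = 16384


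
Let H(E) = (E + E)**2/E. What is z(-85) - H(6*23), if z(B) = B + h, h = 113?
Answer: -524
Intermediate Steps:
z(B) = 113 + B (z(B) = B + 113 = 113 + B)
H(E) = 4*E (H(E) = (2*E)**2/E = (4*E**2)/E = 4*E)
z(-85) - H(6*23) = (113 - 85) - 4*6*23 = 28 - 4*138 = 28 - 1*552 = 28 - 552 = -524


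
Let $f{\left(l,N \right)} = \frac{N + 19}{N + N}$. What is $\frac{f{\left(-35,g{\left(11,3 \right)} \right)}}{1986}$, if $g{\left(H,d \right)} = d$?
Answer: $\frac{11}{5958} \approx 0.0018463$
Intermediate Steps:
$f{\left(l,N \right)} = \frac{19 + N}{2 N}$
$\frac{f{\left(-35,g{\left(11,3 \right)} \right)}}{1986} = \frac{\frac{1}{2} \cdot \frac{1}{3} \left(19 + 3\right)}{1986} = \frac{1}{2} \cdot \frac{1}{3} \cdot 22 \cdot \frac{1}{1986} = \frac{11}{3} \cdot \frac{1}{1986} = \frac{11}{5958}$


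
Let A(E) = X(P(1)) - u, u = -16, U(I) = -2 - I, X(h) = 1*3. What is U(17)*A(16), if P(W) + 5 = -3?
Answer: -361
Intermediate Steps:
P(W) = -8 (P(W) = -5 - 3 = -8)
X(h) = 3
A(E) = 19 (A(E) = 3 - 1*(-16) = 3 + 16 = 19)
U(17)*A(16) = (-2 - 1*17)*19 = (-2 - 17)*19 = -19*19 = -361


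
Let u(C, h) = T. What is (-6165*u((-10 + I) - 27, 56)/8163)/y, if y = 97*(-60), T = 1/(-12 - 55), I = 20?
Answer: -137/70735116 ≈ -1.9368e-6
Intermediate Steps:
T = -1/67 (T = 1/(-67) = -1/67 ≈ -0.014925)
u(C, h) = -1/67
y = -5820
(-6165*u((-10 + I) - 27, 56)/8163)/y = -6165/(8163/(-1/67))/(-5820) = -6165/(8163*(-67))*(-1/5820) = -6165/(-546921)*(-1/5820) = -6165*(-1/546921)*(-1/5820) = (685/60769)*(-1/5820) = -137/70735116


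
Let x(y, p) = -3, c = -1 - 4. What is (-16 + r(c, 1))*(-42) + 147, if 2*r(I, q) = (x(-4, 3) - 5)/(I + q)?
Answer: 777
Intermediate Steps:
c = -5
r(I, q) = -4/(I + q) (r(I, q) = ((-3 - 5)/(I + q))/2 = (-8/(I + q))/2 = -4/(I + q))
(-16 + r(c, 1))*(-42) + 147 = (-16 - 4/(-5 + 1))*(-42) + 147 = (-16 - 4/(-4))*(-42) + 147 = (-16 - 4*(-1/4))*(-42) + 147 = (-16 + 1)*(-42) + 147 = -15*(-42) + 147 = 630 + 147 = 777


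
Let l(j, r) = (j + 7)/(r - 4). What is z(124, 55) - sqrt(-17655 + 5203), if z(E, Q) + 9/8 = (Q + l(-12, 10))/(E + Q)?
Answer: -3533/4296 - 2*I*sqrt(3113) ≈ -0.82239 - 111.59*I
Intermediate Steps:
l(j, r) = (7 + j)/(-4 + r)
z(E, Q) = -9/8 + (-5/6 + Q)/(E + Q) (z(E, Q) = -9/8 + (Q + (7 - 12)/(-4 + 10))/(E + Q) = -9/8 + (Q - 5/6)/(E + Q) = -9/8 + (-5/6 + Q)/(E + Q))
z(124, 55) - sqrt(-17655 + 5203) = (-20 - 27*124 - 3*55)/(24*(124 + 55)) - sqrt(-17655 + 5203) = (1/24)*(-20 - 3348 - 165)/179 - sqrt(-12452) = (1/24)*(1/179)*(-3533) - 2*I*sqrt(3113) = -3533/4296 - 2*I*sqrt(3113)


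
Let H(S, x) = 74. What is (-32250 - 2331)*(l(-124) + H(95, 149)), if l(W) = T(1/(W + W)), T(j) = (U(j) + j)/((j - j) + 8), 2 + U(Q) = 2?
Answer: -5077009515/1984 ≈ -2.5590e+6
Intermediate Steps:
U(Q) = 0 (U(Q) = -2 + 2 = 0)
T(j) = j/8 (T(j) = (0 + j)/((j - j) + 8) = j/(0 + 8) = j/8)
l(W) = 1/(16*W) (l(W) = 1/(8*(W + W)) = 1/(8*((2*W))) = (1/(2*W))/8 = 1/(16*W))
(-32250 - 2331)*(l(-124) + H(95, 149)) = (-32250 - 2331)*((1/16)/(-124) + 74) = -34581*((1/16)*(-1/124) + 74) = -34581*(-1/1984 + 74) = -34581*146815/1984 = -5077009515/1984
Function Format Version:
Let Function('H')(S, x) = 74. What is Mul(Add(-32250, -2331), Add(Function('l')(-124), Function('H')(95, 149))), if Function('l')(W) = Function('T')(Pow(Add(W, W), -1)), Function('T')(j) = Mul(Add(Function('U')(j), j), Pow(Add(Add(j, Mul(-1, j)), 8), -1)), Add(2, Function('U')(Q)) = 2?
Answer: Rational(-5077009515, 1984) ≈ -2.5590e+6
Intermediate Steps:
Function('U')(Q) = 0 (Function('U')(Q) = Add(-2, 2) = 0)
Function('T')(j) = Mul(Rational(1, 8), j) (Function('T')(j) = Mul(Add(0, j), Pow(Add(Add(j, Mul(-1, j)), 8), -1)) = Mul(j, Pow(Add(0, 8), -1)) = Mul(j, Pow(8, -1)) = Mul(j, Rational(1, 8)) = Mul(Rational(1, 8), j))
Function('l')(W) = Mul(Rational(1, 16), Pow(W, -1)) (Function('l')(W) = Mul(Rational(1, 8), Pow(Add(W, W), -1)) = Mul(Rational(1, 8), Pow(Mul(2, W), -1)) = Mul(Rational(1, 8), Mul(Rational(1, 2), Pow(W, -1))) = Mul(Rational(1, 16), Pow(W, -1)))
Mul(Add(-32250, -2331), Add(Function('l')(-124), Function('H')(95, 149))) = Mul(Add(-32250, -2331), Add(Mul(Rational(1, 16), Pow(-124, -1)), 74)) = Mul(-34581, Add(Mul(Rational(1, 16), Rational(-1, 124)), 74)) = Mul(-34581, Add(Rational(-1, 1984), 74)) = Mul(-34581, Rational(146815, 1984)) = Rational(-5077009515, 1984)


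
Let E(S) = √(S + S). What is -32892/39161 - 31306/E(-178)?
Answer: -32892/39161 + 15653*I*√89/89 ≈ -0.83992 + 1659.2*I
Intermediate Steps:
E(S) = √2*√S (E(S) = √(2*S) = √2*√S)
-32892/39161 - 31306/E(-178) = -32892/39161 - 31306*(-I*√89/178) = -32892/39161 - (-15653)*I*√89/89 = -32892/39161 + 15653*I*√89/89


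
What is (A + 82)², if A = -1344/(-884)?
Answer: 340697764/48841 ≈ 6975.6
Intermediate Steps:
A = 336/221 (A = -1344*(-1/884) = 336/221 ≈ 1.5204)
(A + 82)² = (336/221 + 82)² = (18458/221)² = 340697764/48841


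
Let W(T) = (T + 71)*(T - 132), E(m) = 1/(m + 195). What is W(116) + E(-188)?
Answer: -20943/7 ≈ -2991.9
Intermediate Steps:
E(m) = 1/(195 + m)
W(T) = (-132 + T)*(71 + T) (W(T) = (71 + T)*(-132 + T) = (-132 + T)*(71 + T))
W(116) + E(-188) = (-9372 + 116² - 61*116) + 1/(195 - 188) = (-9372 + 13456 - 7076) + 1/7 = -2992 + ⅐ = -20943/7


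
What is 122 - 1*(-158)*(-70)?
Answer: -10938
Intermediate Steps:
122 - 1*(-158)*(-70) = 122 + 158*(-70) = 122 - 11060 = -10938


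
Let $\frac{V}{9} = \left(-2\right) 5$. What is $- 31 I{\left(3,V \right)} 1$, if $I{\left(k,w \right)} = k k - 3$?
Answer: $-186$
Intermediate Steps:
$V = -90$ ($V = 9 \left(\left(-2\right) 5\right) = 9 \left(-10\right) = -90$)
$I{\left(k,w \right)} = -3 + k^{2}$ ($I{\left(k,w \right)} = k^{2} - 3 = -3 + k^{2}$)
$- 31 I{\left(3,V \right)} 1 = - 31 \left(-3 + 3^{2}\right) 1 = - 31 \left(-3 + 9\right) 1 = \left(-31\right) 6 \cdot 1 = \left(-186\right) 1 = -186$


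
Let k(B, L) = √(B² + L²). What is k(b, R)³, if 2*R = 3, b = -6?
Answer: 459*√17/8 ≈ 236.56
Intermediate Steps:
R = 3/2 (R = (½)*3 = 3/2 ≈ 1.5000)
k(b, R)³ = (√((-6)² + (3/2)²))³ = (√(36 + 9/4))³ = (√(153/4))³ = (3*√17/2)³ = 459*√17/8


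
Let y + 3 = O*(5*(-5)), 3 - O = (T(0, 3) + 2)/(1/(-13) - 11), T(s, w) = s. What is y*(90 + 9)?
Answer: -65351/8 ≈ -8168.9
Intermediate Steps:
O = 229/72 (O = 3 - (0 + 2)/(1/(-13) - 11) = 3 - 2/(-1/13 - 11) = 3 - 2/(-144/13) = 3 - 2*(-13)/144 = 3 - 1*(-13/72) = 3 + 13/72 = 229/72 ≈ 3.1806)
y = -5941/72 (y = -3 + 229*(5*(-5))/72 = -3 + (229/72)*(-25) = -3 - 5725/72 = -5941/72 ≈ -82.514)
y*(90 + 9) = -5941*(90 + 9)/72 = -5941/72*99 = -65351/8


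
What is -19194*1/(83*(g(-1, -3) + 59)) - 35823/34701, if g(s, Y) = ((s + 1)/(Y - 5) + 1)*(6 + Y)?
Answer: -141732692/29761891 ≈ -4.7622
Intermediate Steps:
g(s, Y) = (1 + (1 + s)/(-5 + Y))*(6 + Y) (g(s, Y) = ((1 + s)/(-5 + Y) + 1)*(6 + Y) = (1 + (1 + s)/(-5 + Y))*(6 + Y))
-19194*1/(83*(g(-1, -3) + 59)) - 35823/34701 = -19194*1/(83*((-24 + (-3)² + 2*(-3) + 6*(-1) - 3*(-1))/(-5 - 3) + 59)) - 35823/34701 = -19194*1/(83*((-24 + 9 - 6 - 6 + 3)/(-8) + 59)) - 35823*1/34701 = -19194*1/(83*(-⅛*(-24) + 59)) - 11941/11567 = -19194*1/(83*(3 + 59)) - 11941/11567 = -19194/(62*83) - 11941/11567 = -19194/5146 - 11941/11567 = -19194*1/5146 - 11941/11567 = -9597/2573 - 11941/11567 = -141732692/29761891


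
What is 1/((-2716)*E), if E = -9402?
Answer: 1/25535832 ≈ 3.9161e-8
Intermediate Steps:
1/((-2716)*E) = 1/(-2716*(-9402)) = -1/2716*(-1/9402) = 1/25535832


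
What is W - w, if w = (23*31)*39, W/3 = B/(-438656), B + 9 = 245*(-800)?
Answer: -12197119365/438656 ≈ -27806.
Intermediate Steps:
B = -196009 (B = -9 + 245*(-800) = -9 - 196000 = -196009)
W = 588027/438656 (W = 3*(-196009/(-438656)) = 3*(-196009*(-1/438656)) = 3*(196009/438656) = 588027/438656 ≈ 1.3405)
w = 27807 (w = 713*39 = 27807)
W - w = 588027/438656 - 1*27807 = 588027/438656 - 27807 = -12197119365/438656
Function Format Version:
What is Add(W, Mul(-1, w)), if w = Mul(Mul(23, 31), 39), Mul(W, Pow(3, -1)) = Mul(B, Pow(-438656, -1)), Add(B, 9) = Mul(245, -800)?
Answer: Rational(-12197119365, 438656) ≈ -27806.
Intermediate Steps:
B = -196009 (B = Add(-9, Mul(245, -800)) = Add(-9, -196000) = -196009)
W = Rational(588027, 438656) (W = Mul(3, Mul(-196009, Pow(-438656, -1))) = Mul(3, Mul(-196009, Rational(-1, 438656))) = Mul(3, Rational(196009, 438656)) = Rational(588027, 438656) ≈ 1.3405)
w = 27807 (w = Mul(713, 39) = 27807)
Add(W, Mul(-1, w)) = Add(Rational(588027, 438656), Mul(-1, 27807)) = Add(Rational(588027, 438656), -27807) = Rational(-12197119365, 438656)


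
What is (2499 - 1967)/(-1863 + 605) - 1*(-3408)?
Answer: 2143366/629 ≈ 3407.6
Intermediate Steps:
(2499 - 1967)/(-1863 + 605) - 1*(-3408) = 532/(-1258) + 3408 = 532*(-1/1258) + 3408 = -266/629 + 3408 = 2143366/629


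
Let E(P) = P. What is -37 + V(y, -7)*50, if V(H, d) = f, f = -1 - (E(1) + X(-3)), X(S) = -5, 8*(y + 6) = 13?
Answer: 113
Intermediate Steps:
y = -35/8 (y = -6 + (⅛)*13 = -6 + 13/8 = -35/8 ≈ -4.3750)
f = 3 (f = -1 - (1 - 5) = -1 - 1*(-4) = -1 + 4 = 3)
V(H, d) = 3
-37 + V(y, -7)*50 = -37 + 3*50 = -37 + 150 = 113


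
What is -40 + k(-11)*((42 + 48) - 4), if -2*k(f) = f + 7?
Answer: 132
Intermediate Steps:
k(f) = -7/2 - f/2 (k(f) = -(f + 7)/2 = -(7 + f)/2 = -7/2 - f/2)
-40 + k(-11)*((42 + 48) - 4) = -40 + (-7/2 - ½*(-11))*((42 + 48) - 4) = -40 + (-7/2 + 11/2)*(90 - 4) = -40 + 2*86 = -40 + 172 = 132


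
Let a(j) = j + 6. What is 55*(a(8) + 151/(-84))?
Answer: 56375/84 ≈ 671.13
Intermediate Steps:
a(j) = 6 + j
55*(a(8) + 151/(-84)) = 55*((6 + 8) + 151/(-84)) = 55*(14 + 151*(-1/84)) = 55*(14 - 151/84) = 55*(1025/84) = 56375/84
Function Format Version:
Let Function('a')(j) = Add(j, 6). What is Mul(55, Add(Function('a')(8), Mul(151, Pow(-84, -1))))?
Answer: Rational(56375, 84) ≈ 671.13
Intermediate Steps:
Function('a')(j) = Add(6, j)
Mul(55, Add(Function('a')(8), Mul(151, Pow(-84, -1)))) = Mul(55, Add(Add(6, 8), Mul(151, Pow(-84, -1)))) = Mul(55, Add(14, Mul(151, Rational(-1, 84)))) = Mul(55, Add(14, Rational(-151, 84))) = Mul(55, Rational(1025, 84)) = Rational(56375, 84)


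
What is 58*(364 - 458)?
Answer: -5452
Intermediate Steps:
58*(364 - 458) = 58*(-94) = -5452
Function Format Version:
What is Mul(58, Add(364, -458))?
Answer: -5452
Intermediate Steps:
Mul(58, Add(364, -458)) = Mul(58, -94) = -5452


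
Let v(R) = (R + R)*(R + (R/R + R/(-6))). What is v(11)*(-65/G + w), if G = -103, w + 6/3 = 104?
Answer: 7093141/309 ≈ 22955.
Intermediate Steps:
w = 102 (w = -2 + 104 = 102)
v(R) = 2*R*(1 + 5*R/6) (v(R) = (2*R)*(R + (1 + R*(-⅙))) = (2*R)*(R + (1 - R/6)) = (2*R)*(1 + 5*R/6) = 2*R*(1 + 5*R/6))
v(11)*(-65/G + w) = ((⅓)*11*(6 + 5*11))*(-65/(-103) + 102) = ((⅓)*11*(6 + 55))*(-65*(-1/103) + 102) = ((⅓)*11*61)*(65/103 + 102) = (671/3)*(10571/103) = 7093141/309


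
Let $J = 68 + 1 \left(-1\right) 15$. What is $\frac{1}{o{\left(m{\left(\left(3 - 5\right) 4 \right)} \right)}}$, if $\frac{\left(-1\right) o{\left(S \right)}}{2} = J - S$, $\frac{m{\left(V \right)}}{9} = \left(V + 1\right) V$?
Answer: $\frac{1}{902} \approx 0.0011086$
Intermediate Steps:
$J = 53$ ($J = 68 - 15 = 53$)
$m{\left(V \right)} = 9 V \left(1 + V\right)$ ($m{\left(V \right)} = 9 \left(V + 1\right) V = 9 \left(1 + V\right) V = 9 V \left(1 + V\right)$)
$o{\left(S \right)} = -106 + 2 S$ ($o{\left(S \right)} = - 2 \left(53 - S\right) = -106 + 2 S$)
$\frac{1}{o{\left(m{\left(\left(3 - 5\right) 4 \right)} \right)}} = \frac{1}{-106 + 2 \cdot 9 \left(3 - 5\right) 4 \left(1 + \left(3 - 5\right) 4\right)} = \frac{1}{-106 + 2 \cdot 9 \left(\left(-2\right) 4\right) \left(1 - 8\right)} = \frac{1}{-106 + 2 \cdot 9 \left(-8\right) \left(1 - 8\right)} = \frac{1}{-106 + 2 \cdot 9 \left(-8\right) \left(-7\right)} = \frac{1}{-106 + 2 \cdot 504} = \frac{1}{-106 + 1008} = \frac{1}{902}$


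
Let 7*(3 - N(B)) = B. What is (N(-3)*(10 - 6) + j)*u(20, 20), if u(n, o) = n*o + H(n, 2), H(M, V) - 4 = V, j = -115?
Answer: -41122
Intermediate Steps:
N(B) = 3 - B/7
H(M, V) = 4 + V
u(n, o) = 6 + n*o (u(n, o) = n*o + (4 + 2) = n*o + 6 = 6 + n*o)
(N(-3)*(10 - 6) + j)*u(20, 20) = ((3 - ⅐*(-3))*(10 - 6) - 115)*(6 + 20*20) = ((3 + 3/7)*4 - 115)*(6 + 400) = ((24/7)*4 - 115)*406 = (96/7 - 115)*406 = -709/7*406 = -41122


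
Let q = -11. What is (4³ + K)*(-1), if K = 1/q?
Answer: -703/11 ≈ -63.909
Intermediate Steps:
K = -1/11 (K = 1/(-11) = -1/11 ≈ -0.090909)
(4³ + K)*(-1) = (4³ - 1/11)*(-1) = (64 - 1/11)*(-1) = (703/11)*(-1) = -703/11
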